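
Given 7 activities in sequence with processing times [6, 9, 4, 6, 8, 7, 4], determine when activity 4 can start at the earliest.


Activity 4 starts after activities 1 through 3 complete.
Predecessor durations: [6, 9, 4]
ES = 6 + 9 + 4 = 19

19


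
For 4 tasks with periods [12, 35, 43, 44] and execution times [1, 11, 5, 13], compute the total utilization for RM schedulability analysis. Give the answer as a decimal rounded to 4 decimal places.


Compute individual utilizations (exact fractions):
  Task 1: C/T = 1/12 (approx. 0.0833)
  Task 2: C/T = 11/35 (approx. 0.3143)
  Task 3: C/T = 5/43 (approx. 0.1163)
  Task 4: C/T = 13/44 (approx. 0.2955)
Total utilization U = 1/12 + 11/35 + 5/43 + 13/44 = 80393/99330
Rounded to 4 decimal places: U = 0.8094
RM (Liu & Layland) bound for 4 tasks = 0.756828; compare with U = 80393/99330 (approx. 0.809353)
bound < U <= 1, so the RM sufficient condition is not met (inconclusive; an exact test such as response-time analysis is needed).

0.8094


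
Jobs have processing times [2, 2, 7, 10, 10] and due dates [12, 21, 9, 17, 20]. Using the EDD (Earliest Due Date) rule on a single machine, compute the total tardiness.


Sort by due date (EDD order): [(7, 9), (2, 12), (10, 17), (10, 20), (2, 21)]
Compute completion times and tardiness:
  Job 1: p=7, d=9, C=7, tardiness=max(0,7-9)=0
  Job 2: p=2, d=12, C=9, tardiness=max(0,9-12)=0
  Job 3: p=10, d=17, C=19, tardiness=max(0,19-17)=2
  Job 4: p=10, d=20, C=29, tardiness=max(0,29-20)=9
  Job 5: p=2, d=21, C=31, tardiness=max(0,31-21)=10
Total tardiness = 21

21


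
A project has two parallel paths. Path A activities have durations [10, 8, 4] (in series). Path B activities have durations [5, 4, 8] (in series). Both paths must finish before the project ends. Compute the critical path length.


Path A total = 10 + 8 + 4 = 22
Path B total = 5 + 4 + 8 = 17
Critical path = longest path = max(22, 17) = 22

22


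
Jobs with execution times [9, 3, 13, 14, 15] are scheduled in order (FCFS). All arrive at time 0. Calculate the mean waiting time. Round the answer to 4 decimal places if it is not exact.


FCFS order (as given): [9, 3, 13, 14, 15]
Waiting times:
  Job 1: wait = 0
  Job 2: wait = 9
  Job 3: wait = 12
  Job 4: wait = 25
  Job 5: wait = 39
Sum of waiting times = 85
Average waiting time = 85/5 = 17.0

17.0


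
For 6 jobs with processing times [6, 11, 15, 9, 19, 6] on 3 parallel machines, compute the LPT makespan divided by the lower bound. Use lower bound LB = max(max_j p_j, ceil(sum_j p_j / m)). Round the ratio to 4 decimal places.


LPT order: [19, 15, 11, 9, 6, 6]
Machine loads after assignment: [25, 21, 20]
LPT makespan = 25
Lower bound = max(max_job, ceil(total/3)) = max(19, 22) = 22
Ratio = 25 / 22 = 1.1364

1.1364


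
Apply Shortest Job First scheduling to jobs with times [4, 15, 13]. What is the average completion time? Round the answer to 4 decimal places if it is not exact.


SJF order (ascending): [4, 13, 15]
Completion times:
  Job 1: burst=4, C=4
  Job 2: burst=13, C=17
  Job 3: burst=15, C=32
Average completion = 53/3 = 17.6667

17.6667


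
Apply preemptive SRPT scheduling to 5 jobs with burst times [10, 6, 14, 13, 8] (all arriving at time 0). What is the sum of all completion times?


Since all jobs arrive at t=0, SRPT equals SPT ordering.
SPT order: [6, 8, 10, 13, 14]
Completion times:
  Job 1: p=6, C=6
  Job 2: p=8, C=14
  Job 3: p=10, C=24
  Job 4: p=13, C=37
  Job 5: p=14, C=51
Total completion time = 6 + 14 + 24 + 37 + 51 = 132

132


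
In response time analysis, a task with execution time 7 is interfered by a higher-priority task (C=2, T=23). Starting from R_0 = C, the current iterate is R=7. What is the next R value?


R_next = C + ceil(R_prev / T_hp) * C_hp
ceil(7 / 23) = ceil(0.3043) = 1
Interference = 1 * 2 = 2
R_next = 7 + 2 = 9

9


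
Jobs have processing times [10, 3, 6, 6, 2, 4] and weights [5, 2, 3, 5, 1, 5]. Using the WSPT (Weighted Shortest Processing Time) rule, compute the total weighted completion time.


Compute p/w ratios and sort ascending (WSPT): [(4, 5), (6, 5), (3, 2), (10, 5), (6, 3), (2, 1)]
Compute weighted completion times:
  Job (p=4,w=5): C=4, w*C=5*4=20
  Job (p=6,w=5): C=10, w*C=5*10=50
  Job (p=3,w=2): C=13, w*C=2*13=26
  Job (p=10,w=5): C=23, w*C=5*23=115
  Job (p=6,w=3): C=29, w*C=3*29=87
  Job (p=2,w=1): C=31, w*C=1*31=31
Total weighted completion time = 329

329


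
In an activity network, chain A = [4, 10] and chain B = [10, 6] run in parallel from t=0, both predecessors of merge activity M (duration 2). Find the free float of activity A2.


ES(A2) = sum of predecessors on chain A = 4
EF(A2) = ES + duration = 4 + 10 = 14
Successor of A2 is M. ES(M) = max(sum(A), sum(B)) = max(14, 16) = 16
Free float = ES(successor) - EF(current) = 16 - 14 = 2

2


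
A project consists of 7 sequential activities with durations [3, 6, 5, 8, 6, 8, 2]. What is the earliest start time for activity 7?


Activity 7 starts after activities 1 through 6 complete.
Predecessor durations: [3, 6, 5, 8, 6, 8]
ES = 3 + 6 + 5 + 8 + 6 + 8 = 36

36


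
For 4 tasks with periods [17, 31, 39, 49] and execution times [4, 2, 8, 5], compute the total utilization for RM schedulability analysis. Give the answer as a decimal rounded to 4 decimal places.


Compute individual utilizations (exact fractions):
  Task 1: C/T = 4/17 (approx. 0.2353)
  Task 2: C/T = 2/31 (approx. 0.0645)
  Task 3: C/T = 8/39 (approx. 0.2051)
  Task 4: C/T = 5/49 (approx. 0.102)
Total utilization U = 4/17 + 2/31 + 8/39 + 5/49 = 611287/1007097
Rounded to 4 decimal places: U = 0.6070
RM (Liu & Layland) bound for 4 tasks = 0.756828; compare with U = 611287/1007097 (approx. 0.606979)
U <= bound, so schedulable by RM sufficient condition.

0.6070


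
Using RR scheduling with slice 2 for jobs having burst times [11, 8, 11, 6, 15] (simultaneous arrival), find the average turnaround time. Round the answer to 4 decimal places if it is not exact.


Time quantum = 2
Execution trace:
  J1 runs 2 units, time = 2
  J2 runs 2 units, time = 4
  J3 runs 2 units, time = 6
  J4 runs 2 units, time = 8
  J5 runs 2 units, time = 10
  J1 runs 2 units, time = 12
  J2 runs 2 units, time = 14
  J3 runs 2 units, time = 16
  J4 runs 2 units, time = 18
  J5 runs 2 units, time = 20
  J1 runs 2 units, time = 22
  J2 runs 2 units, time = 24
  J3 runs 2 units, time = 26
  J4 runs 2 units, time = 28
  J5 runs 2 units, time = 30
  J1 runs 2 units, time = 32
  J2 runs 2 units, time = 34
  J3 runs 2 units, time = 36
  J5 runs 2 units, time = 38
  J1 runs 2 units, time = 40
  J3 runs 2 units, time = 42
  J5 runs 2 units, time = 44
  J1 runs 1 units, time = 45
  J3 runs 1 units, time = 46
  J5 runs 2 units, time = 48
  J5 runs 2 units, time = 50
  J5 runs 1 units, time = 51
Finish times: [45, 34, 46, 28, 51]
Average turnaround = 204/5 = 40.8

40.8


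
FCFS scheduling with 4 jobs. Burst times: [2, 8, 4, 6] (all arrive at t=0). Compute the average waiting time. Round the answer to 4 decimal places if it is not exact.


FCFS order (as given): [2, 8, 4, 6]
Waiting times:
  Job 1: wait = 0
  Job 2: wait = 2
  Job 3: wait = 10
  Job 4: wait = 14
Sum of waiting times = 26
Average waiting time = 26/4 = 6.5

6.5


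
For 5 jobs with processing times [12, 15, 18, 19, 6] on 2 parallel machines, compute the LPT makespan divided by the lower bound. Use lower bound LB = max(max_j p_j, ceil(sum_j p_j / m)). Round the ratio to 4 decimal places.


LPT order: [19, 18, 15, 12, 6]
Machine loads after assignment: [37, 33]
LPT makespan = 37
Lower bound = max(max_job, ceil(total/2)) = max(19, 35) = 35
Ratio = 37 / 35 = 1.0571

1.0571


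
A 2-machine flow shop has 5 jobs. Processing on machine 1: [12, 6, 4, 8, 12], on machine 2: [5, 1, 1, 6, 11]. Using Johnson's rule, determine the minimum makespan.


Apply Johnson's rule:
  Group 1 (a <= b): []
  Group 2 (a > b): [(5, 12, 11), (4, 8, 6), (1, 12, 5), (2, 6, 1), (3, 4, 1)]
Optimal job order: [5, 4, 1, 2, 3]
Schedule:
  Job 5: M1 done at 12, M2 done at 23
  Job 4: M1 done at 20, M2 done at 29
  Job 1: M1 done at 32, M2 done at 37
  Job 2: M1 done at 38, M2 done at 39
  Job 3: M1 done at 42, M2 done at 43
Makespan = 43

43


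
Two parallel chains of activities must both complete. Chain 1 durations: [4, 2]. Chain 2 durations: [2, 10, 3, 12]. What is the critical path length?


Path A total = 4 + 2 = 6
Path B total = 2 + 10 + 3 + 12 = 27
Critical path = longest path = max(6, 27) = 27

27


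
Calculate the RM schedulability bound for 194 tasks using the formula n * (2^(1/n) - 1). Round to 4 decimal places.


Compute 2^(1/194) = 1.0035793141
Subtract 1: 1.0035793141 - 1 = 0.0035793141
Multiply by n: 194 * 0.0035793141 = 0.6943869354
Round to 4 dp: 0.6944

0.6944


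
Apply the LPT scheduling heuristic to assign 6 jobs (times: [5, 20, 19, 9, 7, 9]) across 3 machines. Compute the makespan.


Sort jobs in decreasing order (LPT): [20, 19, 9, 9, 7, 5]
Assign each job to the least loaded machine:
  Machine 1: jobs [20], load = 20
  Machine 2: jobs [19, 5], load = 24
  Machine 3: jobs [9, 9, 7], load = 25
Makespan = max load = 25

25


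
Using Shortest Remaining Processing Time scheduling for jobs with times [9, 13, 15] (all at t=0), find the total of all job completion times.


Since all jobs arrive at t=0, SRPT equals SPT ordering.
SPT order: [9, 13, 15]
Completion times:
  Job 1: p=9, C=9
  Job 2: p=13, C=22
  Job 3: p=15, C=37
Total completion time = 9 + 22 + 37 = 68

68


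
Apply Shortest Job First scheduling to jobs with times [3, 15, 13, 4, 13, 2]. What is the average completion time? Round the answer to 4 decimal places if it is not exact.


SJF order (ascending): [2, 3, 4, 13, 13, 15]
Completion times:
  Job 1: burst=2, C=2
  Job 2: burst=3, C=5
  Job 3: burst=4, C=9
  Job 4: burst=13, C=22
  Job 5: burst=13, C=35
  Job 6: burst=15, C=50
Average completion = 123/6 = 20.5

20.5


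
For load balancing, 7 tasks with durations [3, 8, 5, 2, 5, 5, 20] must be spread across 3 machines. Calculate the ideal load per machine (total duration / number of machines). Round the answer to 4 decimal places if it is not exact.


Total processing time = 3 + 8 + 5 + 2 + 5 + 5 + 20 = 48
Number of machines = 3
Ideal balanced load = 48 / 3 = 16.0

16.0


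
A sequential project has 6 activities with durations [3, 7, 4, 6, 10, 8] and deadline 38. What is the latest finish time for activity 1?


LF(activity 1) = deadline - sum of successor durations
Successors: activities 2 through 6 with durations [7, 4, 6, 10, 8]
Sum of successor durations = 35
LF = 38 - 35 = 3

3


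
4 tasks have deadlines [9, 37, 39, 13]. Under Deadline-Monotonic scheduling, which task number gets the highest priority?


Sort tasks by relative deadline (ascending):
  Task 1: deadline = 9
  Task 4: deadline = 13
  Task 2: deadline = 37
  Task 3: deadline = 39
Priority order (highest first): [1, 4, 2, 3]
Highest priority task = 1

1


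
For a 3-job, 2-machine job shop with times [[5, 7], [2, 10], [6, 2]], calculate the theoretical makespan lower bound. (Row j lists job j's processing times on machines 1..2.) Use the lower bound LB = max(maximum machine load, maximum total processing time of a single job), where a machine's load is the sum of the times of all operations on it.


Machine loads:
  Machine 1: 5 + 2 + 6 = 13
  Machine 2: 7 + 10 + 2 = 19
Max machine load = 19
Job totals:
  Job 1: 12
  Job 2: 12
  Job 3: 8
Max job total = 12
Lower bound = max(19, 12) = 19

19


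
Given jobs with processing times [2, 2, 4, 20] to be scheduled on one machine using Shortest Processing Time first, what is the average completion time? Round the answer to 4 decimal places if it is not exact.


Sort jobs by processing time (SPT order): [2, 2, 4, 20]
Compute completion times sequentially:
  Job 1: processing = 2, completes at 2
  Job 2: processing = 2, completes at 4
  Job 3: processing = 4, completes at 8
  Job 4: processing = 20, completes at 28
Sum of completion times = 42
Average completion time = 42/4 = 10.5

10.5


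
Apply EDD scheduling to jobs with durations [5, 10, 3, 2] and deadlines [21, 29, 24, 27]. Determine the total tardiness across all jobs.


Sort by due date (EDD order): [(5, 21), (3, 24), (2, 27), (10, 29)]
Compute completion times and tardiness:
  Job 1: p=5, d=21, C=5, tardiness=max(0,5-21)=0
  Job 2: p=3, d=24, C=8, tardiness=max(0,8-24)=0
  Job 3: p=2, d=27, C=10, tardiness=max(0,10-27)=0
  Job 4: p=10, d=29, C=20, tardiness=max(0,20-29)=0
Total tardiness = 0

0


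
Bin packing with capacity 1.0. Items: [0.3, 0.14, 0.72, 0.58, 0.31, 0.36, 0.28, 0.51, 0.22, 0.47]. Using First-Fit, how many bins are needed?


Place items sequentially using First-Fit:
  Item 0.3 -> new Bin 1
  Item 0.14 -> Bin 1 (now 0.44)
  Item 0.72 -> new Bin 2
  Item 0.58 -> new Bin 3
  Item 0.31 -> Bin 1 (now 0.75)
  Item 0.36 -> Bin 3 (now 0.94)
  Item 0.28 -> Bin 2 (now 1.0)
  Item 0.51 -> new Bin 4
  Item 0.22 -> Bin 1 (now 0.97)
  Item 0.47 -> Bin 4 (now 0.98)
Total bins used = 4

4


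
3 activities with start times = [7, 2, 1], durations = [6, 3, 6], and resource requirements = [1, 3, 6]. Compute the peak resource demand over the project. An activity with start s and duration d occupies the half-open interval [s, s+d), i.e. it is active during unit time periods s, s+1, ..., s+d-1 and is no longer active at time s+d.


Each activity i is active on [start_i, start_i + duration_i).
Compute total resource usage per time slot:
  t=0: active resources = [], total = 0
  t=1: active resources = [6], total = 6
  t=2: active resources = [3, 6], total = 9
  t=3: active resources = [3, 6], total = 9
  t=4: active resources = [3, 6], total = 9
  t=5: active resources = [6], total = 6
  t=6: active resources = [6], total = 6
  t=7: active resources = [1], total = 1
  t=8: active resources = [1], total = 1
  t=9: active resources = [1], total = 1
  t=10: active resources = [1], total = 1
  t=11: active resources = [1], total = 1
  t=12: active resources = [1], total = 1
Peak resource demand = 9

9


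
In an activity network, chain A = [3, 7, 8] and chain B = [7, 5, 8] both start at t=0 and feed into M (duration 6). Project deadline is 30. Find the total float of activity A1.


Forward pass: ES(A1) = sum of predecessors on chain A = 0
EF = ES + duration = 0 + 3 = 3
Backward pass: LF(M) = deadline = 30; LS(M) = 30 - 6 = 24
LF(A1) = LS(M) - sum(successors on chain A) = 24 - 15 = 9
LS = LF - duration = 9 - 3 = 6
Total float = LS - ES = 6 - 0 = 6

6


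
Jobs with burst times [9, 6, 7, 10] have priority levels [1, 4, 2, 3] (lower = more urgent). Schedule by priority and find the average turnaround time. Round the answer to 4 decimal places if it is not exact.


Sort by priority (ascending = highest first):
Order: [(1, 9), (2, 7), (3, 10), (4, 6)]
Completion times:
  Priority 1, burst=9, C=9
  Priority 2, burst=7, C=16
  Priority 3, burst=10, C=26
  Priority 4, burst=6, C=32
Average turnaround = 83/4 = 20.75

20.75


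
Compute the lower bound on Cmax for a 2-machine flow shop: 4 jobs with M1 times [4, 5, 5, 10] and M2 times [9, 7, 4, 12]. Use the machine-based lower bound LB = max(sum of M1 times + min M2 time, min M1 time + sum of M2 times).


LB1 = sum(M1 times) + min(M2 times) = 24 + 4 = 28
LB2 = min(M1 times) + sum(M2 times) = 4 + 32 = 36
Lower bound = max(LB1, LB2) = max(28, 36) = 36

36


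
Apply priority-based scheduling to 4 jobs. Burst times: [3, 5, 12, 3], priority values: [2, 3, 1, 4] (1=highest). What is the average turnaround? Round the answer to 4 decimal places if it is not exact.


Sort by priority (ascending = highest first):
Order: [(1, 12), (2, 3), (3, 5), (4, 3)]
Completion times:
  Priority 1, burst=12, C=12
  Priority 2, burst=3, C=15
  Priority 3, burst=5, C=20
  Priority 4, burst=3, C=23
Average turnaround = 70/4 = 17.5

17.5


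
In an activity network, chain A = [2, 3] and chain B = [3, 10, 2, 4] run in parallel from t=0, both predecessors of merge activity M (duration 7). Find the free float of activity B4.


ES(B4) = sum of predecessors on chain B = 15
EF(B4) = ES + duration = 15 + 4 = 19
Successor of B4 is M. ES(M) = max(sum(A), sum(B)) = max(5, 19) = 19
Free float = ES(successor) - EF(current) = 19 - 19 = 0

0


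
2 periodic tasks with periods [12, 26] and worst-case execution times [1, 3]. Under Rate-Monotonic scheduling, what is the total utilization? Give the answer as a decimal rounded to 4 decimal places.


Compute individual utilizations (exact fractions):
  Task 1: C/T = 1/12 (approx. 0.0833)
  Task 2: C/T = 3/26 (approx. 0.1154)
Total utilization U = 1/12 + 3/26 = 31/156
Rounded to 4 decimal places: U = 0.1987
RM (Liu & Layland) bound for 2 tasks = 0.828427; compare with U = 31/156 (approx. 0.198718)
U <= bound, so schedulable by RM sufficient condition.

0.1987


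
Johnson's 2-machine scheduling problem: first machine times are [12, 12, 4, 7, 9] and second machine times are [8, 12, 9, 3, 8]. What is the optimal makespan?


Apply Johnson's rule:
  Group 1 (a <= b): [(3, 4, 9), (2, 12, 12)]
  Group 2 (a > b): [(1, 12, 8), (5, 9, 8), (4, 7, 3)]
Optimal job order: [3, 2, 1, 5, 4]
Schedule:
  Job 3: M1 done at 4, M2 done at 13
  Job 2: M1 done at 16, M2 done at 28
  Job 1: M1 done at 28, M2 done at 36
  Job 5: M1 done at 37, M2 done at 45
  Job 4: M1 done at 44, M2 done at 48
Makespan = 48

48


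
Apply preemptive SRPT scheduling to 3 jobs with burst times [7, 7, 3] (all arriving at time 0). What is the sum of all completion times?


Since all jobs arrive at t=0, SRPT equals SPT ordering.
SPT order: [3, 7, 7]
Completion times:
  Job 1: p=3, C=3
  Job 2: p=7, C=10
  Job 3: p=7, C=17
Total completion time = 3 + 10 + 17 = 30

30


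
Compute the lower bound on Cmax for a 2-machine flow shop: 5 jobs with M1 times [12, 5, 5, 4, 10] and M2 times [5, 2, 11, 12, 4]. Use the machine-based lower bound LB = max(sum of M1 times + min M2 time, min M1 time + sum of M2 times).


LB1 = sum(M1 times) + min(M2 times) = 36 + 2 = 38
LB2 = min(M1 times) + sum(M2 times) = 4 + 34 = 38
Lower bound = max(LB1, LB2) = max(38, 38) = 38

38


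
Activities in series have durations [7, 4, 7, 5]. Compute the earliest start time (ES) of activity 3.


Activity 3 starts after activities 1 through 2 complete.
Predecessor durations: [7, 4]
ES = 7 + 4 = 11

11


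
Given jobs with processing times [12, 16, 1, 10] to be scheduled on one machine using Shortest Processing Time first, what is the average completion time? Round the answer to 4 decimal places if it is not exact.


Sort jobs by processing time (SPT order): [1, 10, 12, 16]
Compute completion times sequentially:
  Job 1: processing = 1, completes at 1
  Job 2: processing = 10, completes at 11
  Job 3: processing = 12, completes at 23
  Job 4: processing = 16, completes at 39
Sum of completion times = 74
Average completion time = 74/4 = 18.5

18.5


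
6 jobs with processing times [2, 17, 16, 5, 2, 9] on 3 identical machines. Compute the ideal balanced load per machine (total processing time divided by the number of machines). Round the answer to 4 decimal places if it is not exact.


Total processing time = 2 + 17 + 16 + 5 + 2 + 9 = 51
Number of machines = 3
Ideal balanced load = 51 / 3 = 17.0

17.0


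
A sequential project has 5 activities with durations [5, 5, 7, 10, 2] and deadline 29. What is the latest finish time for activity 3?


LF(activity 3) = deadline - sum of successor durations
Successors: activities 4 through 5 with durations [10, 2]
Sum of successor durations = 12
LF = 29 - 12 = 17

17


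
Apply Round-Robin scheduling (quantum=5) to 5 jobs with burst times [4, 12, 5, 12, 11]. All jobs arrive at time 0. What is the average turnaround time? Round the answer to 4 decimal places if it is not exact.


Time quantum = 5
Execution trace:
  J1 runs 4 units, time = 4
  J2 runs 5 units, time = 9
  J3 runs 5 units, time = 14
  J4 runs 5 units, time = 19
  J5 runs 5 units, time = 24
  J2 runs 5 units, time = 29
  J4 runs 5 units, time = 34
  J5 runs 5 units, time = 39
  J2 runs 2 units, time = 41
  J4 runs 2 units, time = 43
  J5 runs 1 units, time = 44
Finish times: [4, 41, 14, 43, 44]
Average turnaround = 146/5 = 29.2

29.2


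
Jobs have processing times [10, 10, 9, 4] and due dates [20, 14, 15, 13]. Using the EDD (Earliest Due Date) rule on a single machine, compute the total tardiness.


Sort by due date (EDD order): [(4, 13), (10, 14), (9, 15), (10, 20)]
Compute completion times and tardiness:
  Job 1: p=4, d=13, C=4, tardiness=max(0,4-13)=0
  Job 2: p=10, d=14, C=14, tardiness=max(0,14-14)=0
  Job 3: p=9, d=15, C=23, tardiness=max(0,23-15)=8
  Job 4: p=10, d=20, C=33, tardiness=max(0,33-20)=13
Total tardiness = 21

21


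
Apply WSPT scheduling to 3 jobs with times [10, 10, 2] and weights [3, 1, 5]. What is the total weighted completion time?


Compute p/w ratios and sort ascending (WSPT): [(2, 5), (10, 3), (10, 1)]
Compute weighted completion times:
  Job (p=2,w=5): C=2, w*C=5*2=10
  Job (p=10,w=3): C=12, w*C=3*12=36
  Job (p=10,w=1): C=22, w*C=1*22=22
Total weighted completion time = 68

68


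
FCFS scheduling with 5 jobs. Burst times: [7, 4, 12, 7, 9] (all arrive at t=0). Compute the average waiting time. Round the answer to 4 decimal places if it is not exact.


FCFS order (as given): [7, 4, 12, 7, 9]
Waiting times:
  Job 1: wait = 0
  Job 2: wait = 7
  Job 3: wait = 11
  Job 4: wait = 23
  Job 5: wait = 30
Sum of waiting times = 71
Average waiting time = 71/5 = 14.2

14.2


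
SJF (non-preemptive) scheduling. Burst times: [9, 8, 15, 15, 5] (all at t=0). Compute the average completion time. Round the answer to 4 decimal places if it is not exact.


SJF order (ascending): [5, 8, 9, 15, 15]
Completion times:
  Job 1: burst=5, C=5
  Job 2: burst=8, C=13
  Job 3: burst=9, C=22
  Job 4: burst=15, C=37
  Job 5: burst=15, C=52
Average completion = 129/5 = 25.8

25.8


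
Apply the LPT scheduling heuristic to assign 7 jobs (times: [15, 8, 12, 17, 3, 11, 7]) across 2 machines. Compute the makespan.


Sort jobs in decreasing order (LPT): [17, 15, 12, 11, 8, 7, 3]
Assign each job to the least loaded machine:
  Machine 1: jobs [17, 11, 7, 3], load = 38
  Machine 2: jobs [15, 12, 8], load = 35
Makespan = max load = 38

38


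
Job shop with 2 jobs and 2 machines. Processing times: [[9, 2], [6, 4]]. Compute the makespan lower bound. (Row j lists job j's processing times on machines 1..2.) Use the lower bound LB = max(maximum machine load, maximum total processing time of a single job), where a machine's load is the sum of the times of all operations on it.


Machine loads:
  Machine 1: 9 + 6 = 15
  Machine 2: 2 + 4 = 6
Max machine load = 15
Job totals:
  Job 1: 11
  Job 2: 10
Max job total = 11
Lower bound = max(15, 11) = 15

15


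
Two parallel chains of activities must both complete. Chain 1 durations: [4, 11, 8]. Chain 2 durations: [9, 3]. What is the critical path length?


Path A total = 4 + 11 + 8 = 23
Path B total = 9 + 3 = 12
Critical path = longest path = max(23, 12) = 23

23


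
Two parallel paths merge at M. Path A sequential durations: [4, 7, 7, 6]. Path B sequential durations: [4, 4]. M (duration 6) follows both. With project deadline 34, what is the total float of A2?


Forward pass: ES(A2) = sum of predecessors on chain A = 4
EF = ES + duration = 4 + 7 = 11
Backward pass: LF(M) = deadline = 34; LS(M) = 34 - 6 = 28
LF(A2) = LS(M) - sum(successors on chain A) = 28 - 13 = 15
LS = LF - duration = 15 - 7 = 8
Total float = LS - ES = 8 - 4 = 4

4


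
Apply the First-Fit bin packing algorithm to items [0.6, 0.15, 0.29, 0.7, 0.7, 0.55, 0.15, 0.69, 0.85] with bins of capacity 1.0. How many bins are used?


Place items sequentially using First-Fit:
  Item 0.6 -> new Bin 1
  Item 0.15 -> Bin 1 (now 0.75)
  Item 0.29 -> new Bin 2
  Item 0.7 -> Bin 2 (now 0.99)
  Item 0.7 -> new Bin 3
  Item 0.55 -> new Bin 4
  Item 0.15 -> Bin 1 (now 0.9)
  Item 0.69 -> new Bin 5
  Item 0.85 -> new Bin 6
Total bins used = 6

6


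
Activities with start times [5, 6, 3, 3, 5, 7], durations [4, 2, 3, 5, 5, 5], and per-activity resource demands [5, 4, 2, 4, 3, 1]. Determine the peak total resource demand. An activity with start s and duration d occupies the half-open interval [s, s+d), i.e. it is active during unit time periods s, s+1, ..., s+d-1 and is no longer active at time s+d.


Each activity i is active on [start_i, start_i + duration_i).
Compute total resource usage per time slot:
  t=0: active resources = [], total = 0
  t=1: active resources = [], total = 0
  t=2: active resources = [], total = 0
  t=3: active resources = [2, 4], total = 6
  t=4: active resources = [2, 4], total = 6
  t=5: active resources = [5, 2, 4, 3], total = 14
  t=6: active resources = [5, 4, 4, 3], total = 16
  t=7: active resources = [5, 4, 4, 3, 1], total = 17
  t=8: active resources = [5, 3, 1], total = 9
  t=9: active resources = [3, 1], total = 4
  t=10: active resources = [1], total = 1
  t=11: active resources = [1], total = 1
Peak resource demand = 17

17


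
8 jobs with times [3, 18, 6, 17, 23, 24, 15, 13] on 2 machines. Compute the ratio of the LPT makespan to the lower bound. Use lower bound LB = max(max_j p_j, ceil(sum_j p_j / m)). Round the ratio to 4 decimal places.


LPT order: [24, 23, 18, 17, 15, 13, 6, 3]
Machine loads after assignment: [59, 60]
LPT makespan = 60
Lower bound = max(max_job, ceil(total/2)) = max(24, 60) = 60
Ratio = 60 / 60 = 1.0

1.0


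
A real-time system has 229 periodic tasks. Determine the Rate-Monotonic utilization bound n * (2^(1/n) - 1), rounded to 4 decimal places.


Compute 2^(1/229) = 1.0030314291
Subtract 1: 1.0030314291 - 1 = 0.0030314291
Multiply by n: 229 * 0.0030314291 = 0.6941972639
Round to 4 dp: 0.6942

0.6942


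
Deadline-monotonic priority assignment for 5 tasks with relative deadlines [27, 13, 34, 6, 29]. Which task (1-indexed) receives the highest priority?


Sort tasks by relative deadline (ascending):
  Task 4: deadline = 6
  Task 2: deadline = 13
  Task 1: deadline = 27
  Task 5: deadline = 29
  Task 3: deadline = 34
Priority order (highest first): [4, 2, 1, 5, 3]
Highest priority task = 4

4


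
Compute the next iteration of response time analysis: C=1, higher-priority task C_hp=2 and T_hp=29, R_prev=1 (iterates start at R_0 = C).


R_next = C + ceil(R_prev / T_hp) * C_hp
ceil(1 / 29) = ceil(0.0345) = 1
Interference = 1 * 2 = 2
R_next = 1 + 2 = 3

3


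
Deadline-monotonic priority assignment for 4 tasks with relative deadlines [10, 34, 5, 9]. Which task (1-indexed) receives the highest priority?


Sort tasks by relative deadline (ascending):
  Task 3: deadline = 5
  Task 4: deadline = 9
  Task 1: deadline = 10
  Task 2: deadline = 34
Priority order (highest first): [3, 4, 1, 2]
Highest priority task = 3

3


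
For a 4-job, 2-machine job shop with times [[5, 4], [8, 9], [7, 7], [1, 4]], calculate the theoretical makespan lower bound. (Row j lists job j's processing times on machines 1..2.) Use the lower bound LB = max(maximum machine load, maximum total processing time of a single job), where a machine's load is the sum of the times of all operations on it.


Machine loads:
  Machine 1: 5 + 8 + 7 + 1 = 21
  Machine 2: 4 + 9 + 7 + 4 = 24
Max machine load = 24
Job totals:
  Job 1: 9
  Job 2: 17
  Job 3: 14
  Job 4: 5
Max job total = 17
Lower bound = max(24, 17) = 24

24


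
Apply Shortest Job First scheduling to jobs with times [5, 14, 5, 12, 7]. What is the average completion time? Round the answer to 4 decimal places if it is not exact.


SJF order (ascending): [5, 5, 7, 12, 14]
Completion times:
  Job 1: burst=5, C=5
  Job 2: burst=5, C=10
  Job 3: burst=7, C=17
  Job 4: burst=12, C=29
  Job 5: burst=14, C=43
Average completion = 104/5 = 20.8

20.8


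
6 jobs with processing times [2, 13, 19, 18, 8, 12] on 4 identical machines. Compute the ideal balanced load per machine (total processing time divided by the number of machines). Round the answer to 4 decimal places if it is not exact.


Total processing time = 2 + 13 + 19 + 18 + 8 + 12 = 72
Number of machines = 4
Ideal balanced load = 72 / 4 = 18.0

18.0


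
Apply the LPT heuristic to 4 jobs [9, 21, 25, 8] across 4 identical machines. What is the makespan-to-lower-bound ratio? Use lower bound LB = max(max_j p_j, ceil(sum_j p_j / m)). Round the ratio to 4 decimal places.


LPT order: [25, 21, 9, 8]
Machine loads after assignment: [25, 21, 9, 8]
LPT makespan = 25
Lower bound = max(max_job, ceil(total/4)) = max(25, 16) = 25
Ratio = 25 / 25 = 1.0

1.0


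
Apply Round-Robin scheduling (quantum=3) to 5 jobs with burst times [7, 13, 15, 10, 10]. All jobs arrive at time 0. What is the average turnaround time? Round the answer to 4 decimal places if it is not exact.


Time quantum = 3
Execution trace:
  J1 runs 3 units, time = 3
  J2 runs 3 units, time = 6
  J3 runs 3 units, time = 9
  J4 runs 3 units, time = 12
  J5 runs 3 units, time = 15
  J1 runs 3 units, time = 18
  J2 runs 3 units, time = 21
  J3 runs 3 units, time = 24
  J4 runs 3 units, time = 27
  J5 runs 3 units, time = 30
  J1 runs 1 units, time = 31
  J2 runs 3 units, time = 34
  J3 runs 3 units, time = 37
  J4 runs 3 units, time = 40
  J5 runs 3 units, time = 43
  J2 runs 3 units, time = 46
  J3 runs 3 units, time = 49
  J4 runs 1 units, time = 50
  J5 runs 1 units, time = 51
  J2 runs 1 units, time = 52
  J3 runs 3 units, time = 55
Finish times: [31, 52, 55, 50, 51]
Average turnaround = 239/5 = 47.8

47.8


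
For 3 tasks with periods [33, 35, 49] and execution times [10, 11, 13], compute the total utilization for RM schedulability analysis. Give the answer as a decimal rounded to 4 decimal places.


Compute individual utilizations (exact fractions):
  Task 1: C/T = 10/33 (approx. 0.303)
  Task 2: C/T = 11/35 (approx. 0.3143)
  Task 3: C/T = 13/49 (approx. 0.2653)
Total utilization U = 10/33 + 11/35 + 13/49 = 7136/8085
Rounded to 4 decimal places: U = 0.8826
RM (Liu & Layland) bound for 3 tasks = 0.779763; compare with U = 7136/8085 (approx. 0.882622)
bound < U <= 1, so the RM sufficient condition is not met (inconclusive; an exact test such as response-time analysis is needed).

0.8826


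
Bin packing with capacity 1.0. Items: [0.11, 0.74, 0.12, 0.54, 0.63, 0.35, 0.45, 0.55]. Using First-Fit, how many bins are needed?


Place items sequentially using First-Fit:
  Item 0.11 -> new Bin 1
  Item 0.74 -> Bin 1 (now 0.85)
  Item 0.12 -> Bin 1 (now 0.97)
  Item 0.54 -> new Bin 2
  Item 0.63 -> new Bin 3
  Item 0.35 -> Bin 2 (now 0.89)
  Item 0.45 -> new Bin 4
  Item 0.55 -> Bin 4 (now 1.0)
Total bins used = 4

4


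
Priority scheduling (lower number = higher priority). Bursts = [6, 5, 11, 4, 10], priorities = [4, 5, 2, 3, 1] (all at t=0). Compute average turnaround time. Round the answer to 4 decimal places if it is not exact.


Sort by priority (ascending = highest first):
Order: [(1, 10), (2, 11), (3, 4), (4, 6), (5, 5)]
Completion times:
  Priority 1, burst=10, C=10
  Priority 2, burst=11, C=21
  Priority 3, burst=4, C=25
  Priority 4, burst=6, C=31
  Priority 5, burst=5, C=36
Average turnaround = 123/5 = 24.6

24.6


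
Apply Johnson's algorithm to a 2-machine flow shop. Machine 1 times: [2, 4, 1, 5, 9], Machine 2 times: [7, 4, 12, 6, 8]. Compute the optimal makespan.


Apply Johnson's rule:
  Group 1 (a <= b): [(3, 1, 12), (1, 2, 7), (2, 4, 4), (4, 5, 6)]
  Group 2 (a > b): [(5, 9, 8)]
Optimal job order: [3, 1, 2, 4, 5]
Schedule:
  Job 3: M1 done at 1, M2 done at 13
  Job 1: M1 done at 3, M2 done at 20
  Job 2: M1 done at 7, M2 done at 24
  Job 4: M1 done at 12, M2 done at 30
  Job 5: M1 done at 21, M2 done at 38
Makespan = 38

38


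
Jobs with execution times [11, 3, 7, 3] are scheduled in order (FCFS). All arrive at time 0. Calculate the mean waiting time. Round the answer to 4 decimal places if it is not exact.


FCFS order (as given): [11, 3, 7, 3]
Waiting times:
  Job 1: wait = 0
  Job 2: wait = 11
  Job 3: wait = 14
  Job 4: wait = 21
Sum of waiting times = 46
Average waiting time = 46/4 = 11.5

11.5


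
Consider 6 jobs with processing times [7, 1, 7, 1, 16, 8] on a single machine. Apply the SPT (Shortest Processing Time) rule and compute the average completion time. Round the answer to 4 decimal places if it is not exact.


Sort jobs by processing time (SPT order): [1, 1, 7, 7, 8, 16]
Compute completion times sequentially:
  Job 1: processing = 1, completes at 1
  Job 2: processing = 1, completes at 2
  Job 3: processing = 7, completes at 9
  Job 4: processing = 7, completes at 16
  Job 5: processing = 8, completes at 24
  Job 6: processing = 16, completes at 40
Sum of completion times = 92
Average completion time = 92/6 = 15.3333

15.3333


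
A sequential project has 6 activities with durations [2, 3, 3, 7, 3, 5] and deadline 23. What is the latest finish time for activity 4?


LF(activity 4) = deadline - sum of successor durations
Successors: activities 5 through 6 with durations [3, 5]
Sum of successor durations = 8
LF = 23 - 8 = 15

15


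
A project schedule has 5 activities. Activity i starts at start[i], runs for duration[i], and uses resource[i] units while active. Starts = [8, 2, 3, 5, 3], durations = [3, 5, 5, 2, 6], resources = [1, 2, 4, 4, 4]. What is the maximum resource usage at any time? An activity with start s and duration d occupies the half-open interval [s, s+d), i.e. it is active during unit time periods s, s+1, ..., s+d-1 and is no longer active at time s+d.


Each activity i is active on [start_i, start_i + duration_i).
Compute total resource usage per time slot:
  t=0: active resources = [], total = 0
  t=1: active resources = [], total = 0
  t=2: active resources = [2], total = 2
  t=3: active resources = [2, 4, 4], total = 10
  t=4: active resources = [2, 4, 4], total = 10
  t=5: active resources = [2, 4, 4, 4], total = 14
  t=6: active resources = [2, 4, 4, 4], total = 14
  t=7: active resources = [4, 4], total = 8
  t=8: active resources = [1, 4], total = 5
  t=9: active resources = [1], total = 1
  t=10: active resources = [1], total = 1
Peak resource demand = 14

14


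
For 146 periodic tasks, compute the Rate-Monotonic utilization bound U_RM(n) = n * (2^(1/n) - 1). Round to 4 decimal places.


Compute 2^(1/146) = 1.0047588711
Subtract 1: 1.0047588711 - 1 = 0.0047588711
Multiply by n: 146 * 0.0047588711 = 0.6947951806
Round to 4 dp: 0.6948

0.6948


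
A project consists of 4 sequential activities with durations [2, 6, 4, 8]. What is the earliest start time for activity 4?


Activity 4 starts after activities 1 through 3 complete.
Predecessor durations: [2, 6, 4]
ES = 2 + 6 + 4 = 12

12


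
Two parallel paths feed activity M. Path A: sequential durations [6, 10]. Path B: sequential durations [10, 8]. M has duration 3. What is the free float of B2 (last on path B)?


ES(B2) = sum of predecessors on chain B = 10
EF(B2) = ES + duration = 10 + 8 = 18
Successor of B2 is M. ES(M) = max(sum(A), sum(B)) = max(16, 18) = 18
Free float = ES(successor) - EF(current) = 18 - 18 = 0

0


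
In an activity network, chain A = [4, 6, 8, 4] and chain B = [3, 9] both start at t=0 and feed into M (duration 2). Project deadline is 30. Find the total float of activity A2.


Forward pass: ES(A2) = sum of predecessors on chain A = 4
EF = ES + duration = 4 + 6 = 10
Backward pass: LF(M) = deadline = 30; LS(M) = 30 - 2 = 28
LF(A2) = LS(M) - sum(successors on chain A) = 28 - 12 = 16
LS = LF - duration = 16 - 6 = 10
Total float = LS - ES = 10 - 4 = 6

6


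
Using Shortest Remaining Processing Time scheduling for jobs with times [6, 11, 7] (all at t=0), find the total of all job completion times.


Since all jobs arrive at t=0, SRPT equals SPT ordering.
SPT order: [6, 7, 11]
Completion times:
  Job 1: p=6, C=6
  Job 2: p=7, C=13
  Job 3: p=11, C=24
Total completion time = 6 + 13 + 24 = 43

43


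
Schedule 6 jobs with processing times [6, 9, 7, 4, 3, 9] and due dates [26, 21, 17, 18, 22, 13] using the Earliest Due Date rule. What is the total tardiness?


Sort by due date (EDD order): [(9, 13), (7, 17), (4, 18), (9, 21), (3, 22), (6, 26)]
Compute completion times and tardiness:
  Job 1: p=9, d=13, C=9, tardiness=max(0,9-13)=0
  Job 2: p=7, d=17, C=16, tardiness=max(0,16-17)=0
  Job 3: p=4, d=18, C=20, tardiness=max(0,20-18)=2
  Job 4: p=9, d=21, C=29, tardiness=max(0,29-21)=8
  Job 5: p=3, d=22, C=32, tardiness=max(0,32-22)=10
  Job 6: p=6, d=26, C=38, tardiness=max(0,38-26)=12
Total tardiness = 32

32


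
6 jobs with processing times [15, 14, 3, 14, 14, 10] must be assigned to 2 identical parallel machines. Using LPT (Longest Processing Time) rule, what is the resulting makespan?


Sort jobs in decreasing order (LPT): [15, 14, 14, 14, 10, 3]
Assign each job to the least loaded machine:
  Machine 1: jobs [15, 14, 3], load = 32
  Machine 2: jobs [14, 14, 10], load = 38
Makespan = max load = 38

38


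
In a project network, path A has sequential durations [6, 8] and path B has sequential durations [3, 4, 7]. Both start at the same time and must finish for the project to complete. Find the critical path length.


Path A total = 6 + 8 = 14
Path B total = 3 + 4 + 7 = 14
Critical path = longest path = max(14, 14) = 14

14


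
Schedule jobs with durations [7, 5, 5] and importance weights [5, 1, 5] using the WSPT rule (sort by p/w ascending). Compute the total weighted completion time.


Compute p/w ratios and sort ascending (WSPT): [(5, 5), (7, 5), (5, 1)]
Compute weighted completion times:
  Job (p=5,w=5): C=5, w*C=5*5=25
  Job (p=7,w=5): C=12, w*C=5*12=60
  Job (p=5,w=1): C=17, w*C=1*17=17
Total weighted completion time = 102

102


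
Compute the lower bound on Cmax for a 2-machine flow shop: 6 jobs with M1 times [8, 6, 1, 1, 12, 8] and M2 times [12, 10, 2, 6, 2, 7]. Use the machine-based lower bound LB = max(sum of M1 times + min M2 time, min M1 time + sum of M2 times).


LB1 = sum(M1 times) + min(M2 times) = 36 + 2 = 38
LB2 = min(M1 times) + sum(M2 times) = 1 + 39 = 40
Lower bound = max(LB1, LB2) = max(38, 40) = 40

40


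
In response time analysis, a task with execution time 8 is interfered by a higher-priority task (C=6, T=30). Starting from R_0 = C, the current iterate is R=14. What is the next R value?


R_next = C + ceil(R_prev / T_hp) * C_hp
ceil(14 / 30) = ceil(0.4667) = 1
Interference = 1 * 6 = 6
R_next = 8 + 6 = 14
R_next = R_prev, so the iteration has converged (response time = 14).

14


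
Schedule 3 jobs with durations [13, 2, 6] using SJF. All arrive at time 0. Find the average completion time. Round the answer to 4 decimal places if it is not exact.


SJF order (ascending): [2, 6, 13]
Completion times:
  Job 1: burst=2, C=2
  Job 2: burst=6, C=8
  Job 3: burst=13, C=21
Average completion = 31/3 = 10.3333

10.3333


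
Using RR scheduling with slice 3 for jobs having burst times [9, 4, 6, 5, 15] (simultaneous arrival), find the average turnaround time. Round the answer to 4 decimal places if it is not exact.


Time quantum = 3
Execution trace:
  J1 runs 3 units, time = 3
  J2 runs 3 units, time = 6
  J3 runs 3 units, time = 9
  J4 runs 3 units, time = 12
  J5 runs 3 units, time = 15
  J1 runs 3 units, time = 18
  J2 runs 1 units, time = 19
  J3 runs 3 units, time = 22
  J4 runs 2 units, time = 24
  J5 runs 3 units, time = 27
  J1 runs 3 units, time = 30
  J5 runs 3 units, time = 33
  J5 runs 3 units, time = 36
  J5 runs 3 units, time = 39
Finish times: [30, 19, 22, 24, 39]
Average turnaround = 134/5 = 26.8

26.8


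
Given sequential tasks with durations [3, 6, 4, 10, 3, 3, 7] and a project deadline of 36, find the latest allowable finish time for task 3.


LF(activity 3) = deadline - sum of successor durations
Successors: activities 4 through 7 with durations [10, 3, 3, 7]
Sum of successor durations = 23
LF = 36 - 23 = 13

13


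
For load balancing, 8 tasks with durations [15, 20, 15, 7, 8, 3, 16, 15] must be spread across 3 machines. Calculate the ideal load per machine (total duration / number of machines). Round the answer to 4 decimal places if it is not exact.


Total processing time = 15 + 20 + 15 + 7 + 8 + 3 + 16 + 15 = 99
Number of machines = 3
Ideal balanced load = 99 / 3 = 33.0

33.0
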